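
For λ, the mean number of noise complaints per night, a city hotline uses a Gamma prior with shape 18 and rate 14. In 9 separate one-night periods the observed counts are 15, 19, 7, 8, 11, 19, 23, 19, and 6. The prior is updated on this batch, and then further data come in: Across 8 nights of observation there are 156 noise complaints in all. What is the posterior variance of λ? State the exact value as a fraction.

Total count: 15 + 19 + 7 + 8 + 11 + 19 + 23 + 19 + 6 = 127.
Total exposure: 9 nights.
After the first batch: Gamma(18 + 127, 14 + 9) = Gamma(145, 23).
Total count 156 over total exposure 8 nights.
After the second batch: Gamma(145 + 156, 23 + 8) = Gamma(301, 31).
Posterior variance = α'/β'² = 301/961.

301/961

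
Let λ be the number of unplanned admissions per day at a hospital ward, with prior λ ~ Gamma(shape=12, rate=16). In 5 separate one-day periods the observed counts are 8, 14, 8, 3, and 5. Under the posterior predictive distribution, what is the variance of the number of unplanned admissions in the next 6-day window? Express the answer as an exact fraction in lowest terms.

900/49

Total count: 8 + 14 + 8 + 3 + 5 = 38.
Total exposure: 5 days.
By Gamma–Poisson conjugacy, the posterior is Gamma(α + Σx, β + Σt) = Gamma(12 + 38, 16 + 5) = Gamma(50, 21).
The posterior predictive for a window of length T is Negative Binomial with variance T·α'·(β'+T)/β'² = 6·50·27/441 = 900/49.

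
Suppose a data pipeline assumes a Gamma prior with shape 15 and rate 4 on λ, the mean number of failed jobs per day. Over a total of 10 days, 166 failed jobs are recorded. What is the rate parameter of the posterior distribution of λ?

Total count 166 over total exposure 10 days.
Conjugate update: add total count to the shape and total exposure to the rate, giving Gamma(181, 14).

14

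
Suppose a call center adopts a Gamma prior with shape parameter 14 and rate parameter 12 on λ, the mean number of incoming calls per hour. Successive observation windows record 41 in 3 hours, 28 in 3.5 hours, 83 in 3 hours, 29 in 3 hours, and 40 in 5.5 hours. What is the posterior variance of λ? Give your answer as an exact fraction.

47/180

Total count: 41 + 28 + 83 + 29 + 40 = 221.
Total exposure: 3 + 3.5 + 3 + 3 + 5.5 = 18 hours.
Conjugate update: add total count to the shape and total exposure to the rate, giving Gamma(235, 30).
Posterior variance = α'/β'² = 235/900 = 47/180.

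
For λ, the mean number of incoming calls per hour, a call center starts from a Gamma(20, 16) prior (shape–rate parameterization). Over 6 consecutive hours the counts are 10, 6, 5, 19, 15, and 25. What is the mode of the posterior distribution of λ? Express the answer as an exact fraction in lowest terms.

Total count: 10 + 6 + 5 + 19 + 15 + 25 = 80.
Total exposure: 6 hours.
Gamma(α, β) with Poisson data over total exposure Σt gives posterior Gamma(α+Σx, β+Σt) = Gamma(100, 22).
Posterior mode = (α'−1)/β' = 99/22 = 9/2.

9/2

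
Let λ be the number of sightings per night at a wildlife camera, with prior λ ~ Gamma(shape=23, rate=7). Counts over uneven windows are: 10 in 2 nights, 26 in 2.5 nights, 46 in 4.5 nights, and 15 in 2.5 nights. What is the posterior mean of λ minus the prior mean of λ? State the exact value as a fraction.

Total count: 10 + 26 + 46 + 15 = 97.
Total exposure: 2 + 2.5 + 4.5 + 2.5 = 11.5 nights.
Posterior: α' = 23 + 97 = 120, β' = 7 + 11.5 = 37/2.
Posterior mean = 120/(37/2) = 240/37; prior mean = 23/7 = 23/7. Difference = 240/37 − 23/7 = 829/259.

829/259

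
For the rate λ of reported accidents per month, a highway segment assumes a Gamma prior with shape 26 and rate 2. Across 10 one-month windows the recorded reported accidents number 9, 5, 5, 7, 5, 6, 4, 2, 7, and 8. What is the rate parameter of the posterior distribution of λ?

Total count: 9 + 5 + 5 + 7 + 5 + 6 + 4 + 2 + 7 + 8 = 58.
Total exposure: 10 months.
Conjugate update: add total count to the shape and total exposure to the rate, giving Gamma(84, 12).

12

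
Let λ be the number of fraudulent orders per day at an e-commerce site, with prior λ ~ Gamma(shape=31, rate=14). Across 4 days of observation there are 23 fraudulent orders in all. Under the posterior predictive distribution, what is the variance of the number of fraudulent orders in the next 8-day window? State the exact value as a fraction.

Total count 23 over total exposure 4 days.
Posterior: α' = 31 + 23 = 54, β' = 14 + 4 = 18.
The posterior predictive for a window of length T is Negative Binomial with variance T·α'·(β'+T)/β'² = 8·54·26/324 = 104/3.

104/3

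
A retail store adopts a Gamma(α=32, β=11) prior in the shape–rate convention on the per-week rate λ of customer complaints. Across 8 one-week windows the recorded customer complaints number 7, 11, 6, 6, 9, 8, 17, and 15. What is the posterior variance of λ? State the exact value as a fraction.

Total count: 7 + 11 + 6 + 6 + 9 + 8 + 17 + 15 = 79.
Total exposure: 8 weeks.
Gamma(α, β) with Poisson data over total exposure Σt gives posterior Gamma(α+Σx, β+Σt) = Gamma(111, 19).
Posterior variance = α'/β'² = 111/361.

111/361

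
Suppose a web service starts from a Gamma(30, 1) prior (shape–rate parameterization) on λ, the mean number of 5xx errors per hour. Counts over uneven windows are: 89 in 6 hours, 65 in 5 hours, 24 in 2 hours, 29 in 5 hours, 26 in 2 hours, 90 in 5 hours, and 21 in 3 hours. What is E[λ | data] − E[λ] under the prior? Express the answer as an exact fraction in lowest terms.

-496/29

Total count: 89 + 65 + 24 + 29 + 26 + 90 + 21 = 344.
Total exposure: 6 + 5 + 2 + 5 + 2 + 5 + 3 = 28 hours.
Conjugate update: add total count to the shape and total exposure to the rate, giving Gamma(374, 29).
Posterior mean = 374/29 = 374/29; prior mean = 30/1 = 30. Difference = 374/29 − 30 = -496/29.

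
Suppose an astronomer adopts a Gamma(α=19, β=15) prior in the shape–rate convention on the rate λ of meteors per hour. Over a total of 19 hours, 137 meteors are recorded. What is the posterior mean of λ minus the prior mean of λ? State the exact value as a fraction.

Total count 137 over total exposure 19 hours.
Conjugate update: add total count to the shape and total exposure to the rate, giving Gamma(156, 34).
Posterior mean = 156/34 = 78/17; prior mean = 19/15 = 19/15. Difference = 78/17 − 19/15 = 847/255.

847/255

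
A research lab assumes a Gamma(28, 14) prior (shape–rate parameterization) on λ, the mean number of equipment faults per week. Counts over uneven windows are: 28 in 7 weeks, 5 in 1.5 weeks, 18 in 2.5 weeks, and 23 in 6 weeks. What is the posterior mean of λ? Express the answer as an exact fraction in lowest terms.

Total count: 28 + 5 + 18 + 23 = 74.
Total exposure: 7 + 1.5 + 2.5 + 6 = 17 weeks.
Conjugate update: add total count to the shape and total exposure to the rate, giving Gamma(102, 31).
Posterior mean = α'/β' = 102/31.

102/31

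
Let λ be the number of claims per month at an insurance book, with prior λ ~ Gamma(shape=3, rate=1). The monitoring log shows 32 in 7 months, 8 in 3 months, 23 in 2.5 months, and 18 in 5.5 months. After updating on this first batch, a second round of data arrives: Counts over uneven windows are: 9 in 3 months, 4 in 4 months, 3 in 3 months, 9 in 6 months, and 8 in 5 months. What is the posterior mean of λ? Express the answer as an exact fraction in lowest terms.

117/40

Total count: 32 + 8 + 23 + 18 = 81.
Total exposure: 7 + 3 + 2.5 + 5.5 = 18 months.
After the first batch: Gamma(3 + 81, 1 + 18) = Gamma(84, 19).
Total count: 9 + 4 + 3 + 9 + 8 = 33.
Total exposure: 3 + 4 + 3 + 6 + 5 = 21 months.
After the second batch: Gamma(84 + 33, 19 + 21) = Gamma(117, 40).
Posterior mean = α'/β' = 117/40.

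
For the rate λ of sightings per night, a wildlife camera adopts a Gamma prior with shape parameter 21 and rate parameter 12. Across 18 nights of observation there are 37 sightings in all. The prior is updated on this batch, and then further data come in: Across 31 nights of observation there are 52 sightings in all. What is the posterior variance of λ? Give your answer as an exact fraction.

110/3721

Total count 37 over total exposure 18 nights.
After the first batch: Gamma(21 + 37, 12 + 18) = Gamma(58, 30).
Total count 52 over total exposure 31 nights.
After the second batch: Gamma(58 + 52, 30 + 31) = Gamma(110, 61).
Posterior variance = α'/β'² = 110/3721.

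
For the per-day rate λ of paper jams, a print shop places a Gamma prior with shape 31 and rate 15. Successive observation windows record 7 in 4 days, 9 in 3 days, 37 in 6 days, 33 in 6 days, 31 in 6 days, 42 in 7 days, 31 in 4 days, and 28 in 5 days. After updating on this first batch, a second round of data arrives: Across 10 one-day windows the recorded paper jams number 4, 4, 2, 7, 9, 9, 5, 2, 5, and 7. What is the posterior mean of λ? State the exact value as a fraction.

Total count: 7 + 9 + 37 + 33 + 31 + 42 + 31 + 28 = 218.
Total exposure: 4 + 3 + 6 + 6 + 6 + 7 + 4 + 5 = 41 days.
After the first batch: Gamma(31 + 218, 15 + 41) = Gamma(249, 56).
Total count: 4 + 4 + 2 + 7 + 9 + 9 + 5 + 2 + 5 + 7 = 54.
Total exposure: 10 days.
After the second batch: Gamma(249 + 54, 56 + 10) = Gamma(303, 66).
Posterior mean = α'/β' = 303/66 = 101/22.

101/22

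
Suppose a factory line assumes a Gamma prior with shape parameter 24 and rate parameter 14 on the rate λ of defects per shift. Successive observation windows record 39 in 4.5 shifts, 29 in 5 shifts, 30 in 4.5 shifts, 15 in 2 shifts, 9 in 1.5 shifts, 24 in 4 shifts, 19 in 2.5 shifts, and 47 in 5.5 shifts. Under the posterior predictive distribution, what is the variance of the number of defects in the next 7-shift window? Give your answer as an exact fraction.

Total count: 39 + 29 + 30 + 15 + 9 + 24 + 19 + 47 = 212.
Total exposure: 4.5 + 5 + 4.5 + 2 + 1.5 + 4 + 2.5 + 5.5 = 29.5 shifts.
The Gamma prior is conjugate for the Poisson rate, so λ | data ~ Gamma(24+212, 14+29.5) = Gamma(236, 87/2).
The posterior predictive for a window of length T is Negative Binomial with variance T·α'·(β'+T)/β'² = 7·236·(101/2)/(7569/4) = 333704/7569.

333704/7569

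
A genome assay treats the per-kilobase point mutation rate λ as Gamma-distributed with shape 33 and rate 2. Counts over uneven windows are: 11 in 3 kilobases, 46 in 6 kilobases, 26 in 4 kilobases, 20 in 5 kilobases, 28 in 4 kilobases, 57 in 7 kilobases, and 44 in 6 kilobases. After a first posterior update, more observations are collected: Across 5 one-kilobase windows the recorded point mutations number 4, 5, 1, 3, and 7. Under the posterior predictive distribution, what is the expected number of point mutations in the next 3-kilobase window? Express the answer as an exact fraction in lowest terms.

Total count: 11 + 46 + 26 + 20 + 28 + 57 + 44 = 232.
Total exposure: 3 + 6 + 4 + 5 + 4 + 7 + 6 = 35 kilobases.
After the first batch: Gamma(33 + 232, 2 + 35) = Gamma(265, 37).
Total count: 4 + 5 + 1 + 3 + 7 = 20.
Total exposure: 5 kilobases.
After the second batch: Gamma(265 + 20, 37 + 5) = Gamma(285, 42).
Predictive mean over a 3-kilobase window = T·E[λ|data] = 3·285/42 = 285/14.

285/14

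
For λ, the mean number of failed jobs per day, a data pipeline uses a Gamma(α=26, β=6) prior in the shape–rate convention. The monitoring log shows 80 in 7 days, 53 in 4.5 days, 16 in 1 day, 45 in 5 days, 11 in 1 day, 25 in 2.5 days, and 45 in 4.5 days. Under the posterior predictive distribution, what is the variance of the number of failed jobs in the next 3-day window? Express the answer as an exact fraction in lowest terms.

Total count: 80 + 53 + 16 + 45 + 11 + 25 + 45 = 275.
Total exposure: 7 + 4.5 + 1 + 5 + 1 + 2.5 + 4.5 = 25.5 days.
By Gamma–Poisson conjugacy, the posterior is Gamma(α + Σx, β + Σt) = Gamma(26 + 275, 6 + 25.5) = Gamma(301, 63/2).
The posterior predictive for a window of length T is Negative Binomial with variance T·α'·(β'+T)/β'² = 3·301·(69/2)/(3969/4) = 1978/63.

1978/63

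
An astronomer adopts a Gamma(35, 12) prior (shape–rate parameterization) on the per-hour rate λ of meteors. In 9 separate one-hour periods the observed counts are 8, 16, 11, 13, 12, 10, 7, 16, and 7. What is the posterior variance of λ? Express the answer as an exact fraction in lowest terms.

Total count: 8 + 16 + 11 + 13 + 12 + 10 + 7 + 16 + 7 = 100.
Total exposure: 9 hours.
By Gamma–Poisson conjugacy, the posterior is Gamma(α + Σx, β + Σt) = Gamma(35 + 100, 12 + 9) = Gamma(135, 21).
Posterior variance = α'/β'² = 135/441 = 15/49.

15/49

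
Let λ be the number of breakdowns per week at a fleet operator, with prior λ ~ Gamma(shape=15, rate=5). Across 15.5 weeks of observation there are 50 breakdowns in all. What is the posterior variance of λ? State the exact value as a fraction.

Total count 50 over total exposure 15.5 weeks.
The Gamma prior is conjugate for the Poisson rate, so λ | data ~ Gamma(15+50, 5+15.5) = Gamma(65, 41/2).
Posterior variance = α'/β'² = 65/(1681/4) = 260/1681.

260/1681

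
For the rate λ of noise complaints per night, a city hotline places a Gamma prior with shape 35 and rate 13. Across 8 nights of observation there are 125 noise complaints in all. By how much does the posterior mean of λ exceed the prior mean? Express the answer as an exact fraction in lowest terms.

Total count 125 over total exposure 8 nights.
Gamma(α, β) with Poisson data over total exposure Σt gives posterior Gamma(α+Σx, β+Σt) = Gamma(160, 21).
Posterior mean = 160/21 = 160/21; prior mean = 35/13 = 35/13. Difference = 160/21 − 35/13 = 1345/273.

1345/273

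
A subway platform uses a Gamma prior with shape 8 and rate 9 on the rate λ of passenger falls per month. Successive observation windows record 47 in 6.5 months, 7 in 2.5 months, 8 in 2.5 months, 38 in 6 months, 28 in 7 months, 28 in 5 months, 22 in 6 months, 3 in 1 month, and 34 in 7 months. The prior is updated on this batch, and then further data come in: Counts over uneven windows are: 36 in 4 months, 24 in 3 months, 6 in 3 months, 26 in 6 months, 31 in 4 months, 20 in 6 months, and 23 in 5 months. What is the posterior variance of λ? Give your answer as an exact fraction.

Total count: 47 + 7 + 8 + 38 + 28 + 28 + 22 + 3 + 34 = 215.
Total exposure: 6.5 + 2.5 + 2.5 + 6 + 7 + 5 + 6 + 1 + 7 = 43.5 months.
After the first batch: Gamma(8 + 215, 9 + 43.5) = Gamma(223, 105/2).
Total count: 36 + 24 + 6 + 26 + 31 + 20 + 23 = 166.
Total exposure: 4 + 3 + 3 + 6 + 4 + 6 + 5 = 31 months.
After the second batch: Gamma(223 + 166, 105/2 + 31) = Gamma(389, 167/2).
Posterior variance = α'/β'² = 389/(27889/4) = 1556/27889.

1556/27889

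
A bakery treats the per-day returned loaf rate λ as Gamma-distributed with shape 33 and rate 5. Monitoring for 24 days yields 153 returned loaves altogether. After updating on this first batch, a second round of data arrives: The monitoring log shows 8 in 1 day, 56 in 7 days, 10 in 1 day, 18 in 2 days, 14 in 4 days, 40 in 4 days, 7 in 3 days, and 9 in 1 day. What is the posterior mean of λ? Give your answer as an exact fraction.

87/13

Total count 153 over total exposure 24 days.
After the first batch: Gamma(33 + 153, 5 + 24) = Gamma(186, 29).
Total count: 8 + 56 + 10 + 18 + 14 + 40 + 7 + 9 = 162.
Total exposure: 1 + 7 + 1 + 2 + 4 + 4 + 3 + 1 = 23 days.
After the second batch: Gamma(186 + 162, 29 + 23) = Gamma(348, 52).
Posterior mean = α'/β' = 348/52 = 87/13.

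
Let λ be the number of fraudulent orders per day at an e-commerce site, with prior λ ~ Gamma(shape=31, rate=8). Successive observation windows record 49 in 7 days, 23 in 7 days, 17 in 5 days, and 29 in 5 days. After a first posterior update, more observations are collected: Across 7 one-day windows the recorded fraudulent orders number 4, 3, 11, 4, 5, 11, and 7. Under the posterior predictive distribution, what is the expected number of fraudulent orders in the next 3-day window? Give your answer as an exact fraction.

Total count: 49 + 23 + 17 + 29 = 118.
Total exposure: 7 + 7 + 5 + 5 = 24 days.
After the first batch: Gamma(31 + 118, 8 + 24) = Gamma(149, 32).
Total count: 4 + 3 + 11 + 4 + 5 + 11 + 7 = 45.
Total exposure: 7 days.
After the second batch: Gamma(149 + 45, 32 + 7) = Gamma(194, 39).
Predictive mean over a 3-day window = T·E[λ|data] = 3·194/39 = 194/13.

194/13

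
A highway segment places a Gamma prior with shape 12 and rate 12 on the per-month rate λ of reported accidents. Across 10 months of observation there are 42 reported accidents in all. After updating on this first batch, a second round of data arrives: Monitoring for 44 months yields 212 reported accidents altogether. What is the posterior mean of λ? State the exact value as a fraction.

Total count 42 over total exposure 10 months.
After the first batch: Gamma(12 + 42, 12 + 10) = Gamma(54, 22).
Total count 212 over total exposure 44 months.
After the second batch: Gamma(54 + 212, 22 + 44) = Gamma(266, 66).
Posterior mean = α'/β' = 266/66 = 133/33.

133/33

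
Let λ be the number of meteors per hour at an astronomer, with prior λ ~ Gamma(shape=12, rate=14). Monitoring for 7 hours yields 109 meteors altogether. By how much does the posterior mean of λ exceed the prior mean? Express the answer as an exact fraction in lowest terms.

103/21

Total count 109 over total exposure 7 hours.
The Gamma prior is conjugate for the Poisson rate, so λ | data ~ Gamma(12+109, 14+7) = Gamma(121, 21).
Posterior mean = 121/21 = 121/21; prior mean = 12/14 = 6/7. Difference = 121/21 − 6/7 = 103/21.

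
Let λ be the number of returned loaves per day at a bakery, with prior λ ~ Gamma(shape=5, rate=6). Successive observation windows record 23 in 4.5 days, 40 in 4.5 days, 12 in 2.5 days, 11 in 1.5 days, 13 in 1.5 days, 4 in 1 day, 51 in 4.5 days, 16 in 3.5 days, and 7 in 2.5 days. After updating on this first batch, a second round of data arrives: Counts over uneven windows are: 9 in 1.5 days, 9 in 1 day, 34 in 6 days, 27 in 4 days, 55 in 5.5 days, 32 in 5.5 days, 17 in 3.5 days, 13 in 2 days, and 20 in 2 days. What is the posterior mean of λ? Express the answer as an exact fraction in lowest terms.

Total count: 23 + 40 + 12 + 11 + 13 + 4 + 51 + 16 + 7 = 177.
Total exposure: 4.5 + 4.5 + 2.5 + 1.5 + 1.5 + 1 + 4.5 + 3.5 + 2.5 = 26 days.
After the first batch: Gamma(5 + 177, 6 + 26) = Gamma(182, 32).
Total count: 9 + 9 + 34 + 27 + 55 + 32 + 17 + 13 + 20 = 216.
Total exposure: 1.5 + 1 + 6 + 4 + 5.5 + 5.5 + 3.5 + 2 + 2 = 31 days.
After the second batch: Gamma(182 + 216, 32 + 31) = Gamma(398, 63).
Posterior mean = α'/β' = 398/63.

398/63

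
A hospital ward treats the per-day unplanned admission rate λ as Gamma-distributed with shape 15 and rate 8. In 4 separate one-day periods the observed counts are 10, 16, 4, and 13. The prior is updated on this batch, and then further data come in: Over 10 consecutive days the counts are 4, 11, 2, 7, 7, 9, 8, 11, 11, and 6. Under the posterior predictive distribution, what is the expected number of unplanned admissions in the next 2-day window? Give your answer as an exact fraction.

Total count: 10 + 16 + 4 + 13 = 43.
Total exposure: 4 days.
After the first batch: Gamma(15 + 43, 8 + 4) = Gamma(58, 12).
Total count: 4 + 11 + 2 + 7 + 7 + 9 + 8 + 11 + 11 + 6 = 76.
Total exposure: 10 days.
After the second batch: Gamma(58 + 76, 12 + 10) = Gamma(134, 22).
Predictive mean over a 2-day window = T·E[λ|data] = 2·134/22 = 134/11.

134/11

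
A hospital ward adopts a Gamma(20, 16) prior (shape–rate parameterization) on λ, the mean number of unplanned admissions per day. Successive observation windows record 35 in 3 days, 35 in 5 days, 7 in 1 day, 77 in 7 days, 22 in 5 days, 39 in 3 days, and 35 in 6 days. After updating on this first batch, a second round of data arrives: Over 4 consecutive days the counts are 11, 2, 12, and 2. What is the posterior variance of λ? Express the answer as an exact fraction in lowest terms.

297/2500

Total count: 35 + 35 + 7 + 77 + 22 + 39 + 35 = 250.
Total exposure: 3 + 5 + 1 + 7 + 5 + 3 + 6 = 30 days.
After the first batch: Gamma(20 + 250, 16 + 30) = Gamma(270, 46).
Total count: 11 + 2 + 12 + 2 = 27.
Total exposure: 4 days.
After the second batch: Gamma(270 + 27, 46 + 4) = Gamma(297, 50).
Posterior variance = α'/β'² = 297/2500.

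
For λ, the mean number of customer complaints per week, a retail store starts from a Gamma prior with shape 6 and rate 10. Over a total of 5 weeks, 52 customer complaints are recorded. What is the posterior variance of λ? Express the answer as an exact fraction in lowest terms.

Total count 52 over total exposure 5 weeks.
Gamma(α, β) with Poisson data over total exposure Σt gives posterior Gamma(α+Σx, β+Σt) = Gamma(58, 15).
Posterior variance = α'/β'² = 58/225.

58/225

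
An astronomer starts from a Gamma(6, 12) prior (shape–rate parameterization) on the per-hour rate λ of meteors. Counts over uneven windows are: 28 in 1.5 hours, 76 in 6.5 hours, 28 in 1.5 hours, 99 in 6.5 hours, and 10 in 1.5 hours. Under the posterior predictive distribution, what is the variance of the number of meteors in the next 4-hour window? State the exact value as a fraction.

Total count: 28 + 76 + 28 + 99 + 10 = 241.
Total exposure: 1.5 + 6.5 + 1.5 + 6.5 + 1.5 = 17.5 hours.
Gamma(α, β) with Poisson data over total exposure Σt gives posterior Gamma(α+Σx, β+Σt) = Gamma(247, 59/2).
The posterior predictive for a window of length T is Negative Binomial with variance T·α'·(β'+T)/β'² = 4·247·(67/2)/(3481/4) = 132392/3481.

132392/3481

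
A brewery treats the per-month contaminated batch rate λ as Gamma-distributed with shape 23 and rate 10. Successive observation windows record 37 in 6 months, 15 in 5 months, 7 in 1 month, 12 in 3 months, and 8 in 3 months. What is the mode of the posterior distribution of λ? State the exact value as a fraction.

Total count: 37 + 15 + 7 + 12 + 8 = 79.
Total exposure: 6 + 5 + 1 + 3 + 3 = 18 months.
Posterior: α' = 23 + 79 = 102, β' = 10 + 18 = 28.
Posterior mode = (α'−1)/β' = 101/28.

101/28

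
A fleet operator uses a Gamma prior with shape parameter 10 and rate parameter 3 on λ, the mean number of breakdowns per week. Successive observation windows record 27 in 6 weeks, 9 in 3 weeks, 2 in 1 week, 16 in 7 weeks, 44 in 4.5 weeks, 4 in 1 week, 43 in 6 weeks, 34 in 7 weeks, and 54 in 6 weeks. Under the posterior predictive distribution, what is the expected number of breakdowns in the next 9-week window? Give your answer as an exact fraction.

4374/89

Total count: 27 + 9 + 2 + 16 + 44 + 4 + 43 + 34 + 54 = 233.
Total exposure: 6 + 3 + 1 + 7 + 4.5 + 1 + 6 + 7 + 6 = 41.5 weeks.
Posterior: α' = 10 + 233 = 243, β' = 3 + 41.5 = 89/2.
Predictive mean over a 9-week window = T·E[λ|data] = 9·243/(89/2) = 4374/89.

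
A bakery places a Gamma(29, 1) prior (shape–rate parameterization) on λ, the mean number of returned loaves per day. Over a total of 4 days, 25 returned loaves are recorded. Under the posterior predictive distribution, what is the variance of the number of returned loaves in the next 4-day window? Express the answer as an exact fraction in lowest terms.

1944/25

Total count 25 over total exposure 4 days.
Gamma(α, β) with Poisson data over total exposure Σt gives posterior Gamma(α+Σx, β+Σt) = Gamma(54, 5).
The posterior predictive for a window of length T is Negative Binomial with variance T·α'·(β'+T)/β'² = 4·54·9/25 = 1944/25.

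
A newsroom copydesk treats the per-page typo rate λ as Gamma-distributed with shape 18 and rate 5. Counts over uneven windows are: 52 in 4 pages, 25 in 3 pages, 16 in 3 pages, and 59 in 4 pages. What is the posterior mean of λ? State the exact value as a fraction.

170/19

Total count: 52 + 25 + 16 + 59 = 152.
Total exposure: 4 + 3 + 3 + 4 = 14 pages.
Posterior: α' = 18 + 152 = 170, β' = 5 + 14 = 19.
Posterior mean = α'/β' = 170/19.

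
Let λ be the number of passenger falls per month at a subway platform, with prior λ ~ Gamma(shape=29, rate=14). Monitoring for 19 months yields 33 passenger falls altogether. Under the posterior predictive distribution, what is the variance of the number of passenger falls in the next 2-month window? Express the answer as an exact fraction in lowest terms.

4340/1089

Total count 33 over total exposure 19 months.
The Gamma prior is conjugate for the Poisson rate, so λ | data ~ Gamma(29+33, 14+19) = Gamma(62, 33).
The posterior predictive for a window of length T is Negative Binomial with variance T·α'·(β'+T)/β'² = 2·62·35/1089 = 4340/1089.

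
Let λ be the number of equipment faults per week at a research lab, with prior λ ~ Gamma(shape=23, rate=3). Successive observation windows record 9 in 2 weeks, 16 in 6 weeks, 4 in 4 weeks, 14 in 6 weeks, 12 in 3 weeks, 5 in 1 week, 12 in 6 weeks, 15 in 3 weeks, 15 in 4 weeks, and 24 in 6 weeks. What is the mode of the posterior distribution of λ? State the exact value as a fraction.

Total count: 9 + 16 + 4 + 14 + 12 + 5 + 12 + 15 + 15 + 24 = 126.
Total exposure: 2 + 6 + 4 + 6 + 3 + 1 + 6 + 3 + 4 + 6 = 41 weeks.
By Gamma–Poisson conjugacy, the posterior is Gamma(α + Σx, β + Σt) = Gamma(23 + 126, 3 + 41) = Gamma(149, 44).
Posterior mode = (α'−1)/β' = 148/44 = 37/11.

37/11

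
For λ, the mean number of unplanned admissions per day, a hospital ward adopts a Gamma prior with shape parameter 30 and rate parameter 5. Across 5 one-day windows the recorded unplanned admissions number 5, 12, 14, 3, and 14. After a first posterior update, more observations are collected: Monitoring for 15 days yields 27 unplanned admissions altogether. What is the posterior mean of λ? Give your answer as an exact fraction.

21/5

Total count: 5 + 12 + 14 + 3 + 14 = 48.
Total exposure: 5 days.
After the first batch: Gamma(30 + 48, 5 + 5) = Gamma(78, 10).
Total count 27 over total exposure 15 days.
After the second batch: Gamma(78 + 27, 10 + 15) = Gamma(105, 25).
Posterior mean = α'/β' = 105/25 = 21/5.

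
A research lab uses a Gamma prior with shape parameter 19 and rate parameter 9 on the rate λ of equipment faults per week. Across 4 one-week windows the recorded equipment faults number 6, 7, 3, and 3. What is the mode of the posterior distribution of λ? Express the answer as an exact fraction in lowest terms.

Total count: 6 + 7 + 3 + 3 = 19.
Total exposure: 4 weeks.
Gamma(α, β) with Poisson data over total exposure Σt gives posterior Gamma(α+Σx, β+Σt) = Gamma(38, 13).
Posterior mode = (α'−1)/β' = 37/13.

37/13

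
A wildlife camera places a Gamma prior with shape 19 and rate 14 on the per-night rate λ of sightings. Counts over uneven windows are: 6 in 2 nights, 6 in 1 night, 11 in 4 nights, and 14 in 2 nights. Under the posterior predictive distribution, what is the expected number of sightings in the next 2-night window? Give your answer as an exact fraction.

Total count: 6 + 6 + 11 + 14 = 37.
Total exposure: 2 + 1 + 4 + 2 = 9 nights.
The Gamma prior is conjugate for the Poisson rate, so λ | data ~ Gamma(19+37, 14+9) = Gamma(56, 23).
Predictive mean over a 2-night window = T·E[λ|data] = 2·56/23 = 112/23.

112/23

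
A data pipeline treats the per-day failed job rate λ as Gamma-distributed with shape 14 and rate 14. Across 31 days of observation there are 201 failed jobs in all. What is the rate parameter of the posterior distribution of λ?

45

Total count 201 over total exposure 31 days.
The Gamma prior is conjugate for the Poisson rate, so λ | data ~ Gamma(14+201, 14+31) = Gamma(215, 45).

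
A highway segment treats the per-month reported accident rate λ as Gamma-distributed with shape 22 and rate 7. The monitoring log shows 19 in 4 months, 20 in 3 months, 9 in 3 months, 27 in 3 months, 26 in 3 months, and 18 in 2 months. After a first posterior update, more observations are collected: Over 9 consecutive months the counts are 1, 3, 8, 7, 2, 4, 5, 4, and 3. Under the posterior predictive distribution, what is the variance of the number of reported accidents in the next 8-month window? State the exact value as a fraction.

14952/289

Total count: 19 + 20 + 9 + 27 + 26 + 18 = 119.
Total exposure: 4 + 3 + 3 + 3 + 3 + 2 = 18 months.
After the first batch: Gamma(22 + 119, 7 + 18) = Gamma(141, 25).
Total count: 1 + 3 + 8 + 7 + 2 + 4 + 5 + 4 + 3 = 37.
Total exposure: 9 months.
After the second batch: Gamma(141 + 37, 25 + 9) = Gamma(178, 34).
The posterior predictive for a window of length T is Negative Binomial with variance T·α'·(β'+T)/β'² = 8·178·42/1156 = 14952/289.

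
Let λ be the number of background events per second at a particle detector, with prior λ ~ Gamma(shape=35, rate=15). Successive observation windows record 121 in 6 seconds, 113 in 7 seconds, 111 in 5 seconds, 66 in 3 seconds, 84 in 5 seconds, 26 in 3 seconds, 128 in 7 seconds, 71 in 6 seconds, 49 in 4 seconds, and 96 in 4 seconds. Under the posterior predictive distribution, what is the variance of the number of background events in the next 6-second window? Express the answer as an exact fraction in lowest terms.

Total count: 121 + 113 + 111 + 66 + 84 + 26 + 128 + 71 + 49 + 96 = 865.
Total exposure: 6 + 7 + 5 + 3 + 5 + 3 + 7 + 6 + 4 + 4 = 50 seconds.
The Gamma prior is conjugate for the Poisson rate, so λ | data ~ Gamma(35+865, 15+50) = Gamma(900, 65).
The posterior predictive for a window of length T is Negative Binomial with variance T·α'·(β'+T)/β'² = 6·900·71/4225 = 15336/169.

15336/169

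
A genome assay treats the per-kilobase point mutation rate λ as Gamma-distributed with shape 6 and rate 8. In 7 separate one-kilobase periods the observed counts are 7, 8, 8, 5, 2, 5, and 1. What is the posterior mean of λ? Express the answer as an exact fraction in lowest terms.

Total count: 7 + 8 + 8 + 5 + 2 + 5 + 1 = 36.
Total exposure: 7 kilobases.
Conjugate update: add total count to the shape and total exposure to the rate, giving Gamma(42, 15).
Posterior mean = α'/β' = 42/15 = 14/5.

14/5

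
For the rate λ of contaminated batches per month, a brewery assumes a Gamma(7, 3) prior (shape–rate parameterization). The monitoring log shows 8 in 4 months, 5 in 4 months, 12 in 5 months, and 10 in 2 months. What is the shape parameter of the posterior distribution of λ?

Total count: 8 + 5 + 12 + 10 = 35.
Total exposure: 4 + 4 + 5 + 2 = 15 months.
The Gamma prior is conjugate for the Poisson rate, so λ | data ~ Gamma(7+35, 3+15) = Gamma(42, 18).

42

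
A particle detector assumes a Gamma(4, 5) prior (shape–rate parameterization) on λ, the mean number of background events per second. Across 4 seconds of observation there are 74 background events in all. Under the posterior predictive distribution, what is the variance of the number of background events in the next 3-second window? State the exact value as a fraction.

Total count 74 over total exposure 4 seconds.
Posterior: α' = 4 + 74 = 78, β' = 5 + 4 = 9.
The posterior predictive for a window of length T is Negative Binomial with variance T·α'·(β'+T)/β'² = 3·78·12/81 = 104/3.

104/3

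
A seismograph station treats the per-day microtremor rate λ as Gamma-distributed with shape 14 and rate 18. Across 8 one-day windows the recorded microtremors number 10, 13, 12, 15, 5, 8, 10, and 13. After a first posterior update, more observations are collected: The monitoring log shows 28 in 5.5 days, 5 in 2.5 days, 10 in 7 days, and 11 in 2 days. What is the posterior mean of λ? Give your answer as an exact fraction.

Total count: 10 + 13 + 12 + 15 + 5 + 8 + 10 + 13 = 86.
Total exposure: 8 days.
After the first batch: Gamma(14 + 86, 18 + 8) = Gamma(100, 26).
Total count: 28 + 5 + 10 + 11 = 54.
Total exposure: 5.5 + 2.5 + 7 + 2 = 17 days.
After the second batch: Gamma(100 + 54, 26 + 17) = Gamma(154, 43).
Posterior mean = α'/β' = 154/43.

154/43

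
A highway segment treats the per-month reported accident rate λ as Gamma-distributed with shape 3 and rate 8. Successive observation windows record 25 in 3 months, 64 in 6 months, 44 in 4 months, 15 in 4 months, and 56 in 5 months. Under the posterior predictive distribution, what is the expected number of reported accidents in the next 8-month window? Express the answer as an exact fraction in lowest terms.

276/5

Total count: 25 + 64 + 44 + 15 + 56 = 204.
Total exposure: 3 + 6 + 4 + 4 + 5 = 22 months.
The Gamma prior is conjugate for the Poisson rate, so λ | data ~ Gamma(3+204, 8+22) = Gamma(207, 30).
Predictive mean over an 8-month window = T·E[λ|data] = 8·207/30 = 276/5.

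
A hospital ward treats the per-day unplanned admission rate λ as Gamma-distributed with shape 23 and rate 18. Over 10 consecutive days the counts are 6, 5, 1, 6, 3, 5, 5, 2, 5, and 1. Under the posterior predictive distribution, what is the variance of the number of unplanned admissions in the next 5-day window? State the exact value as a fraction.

5115/392

Total count: 6 + 5 + 1 + 6 + 3 + 5 + 5 + 2 + 5 + 1 = 39.
Total exposure: 10 days.
By Gamma–Poisson conjugacy, the posterior is Gamma(α + Σx, β + Σt) = Gamma(23 + 39, 18 + 10) = Gamma(62, 28).
The posterior predictive for a window of length T is Negative Binomial with variance T·α'·(β'+T)/β'² = 5·62·33/784 = 5115/392.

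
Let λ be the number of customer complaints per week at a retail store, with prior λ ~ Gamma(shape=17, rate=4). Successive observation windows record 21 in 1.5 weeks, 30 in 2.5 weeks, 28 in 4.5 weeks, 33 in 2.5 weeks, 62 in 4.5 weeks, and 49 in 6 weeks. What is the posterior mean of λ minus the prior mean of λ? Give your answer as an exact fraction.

Total count: 21 + 30 + 28 + 33 + 62 + 49 = 223.
Total exposure: 1.5 + 2.5 + 4.5 + 2.5 + 4.5 + 6 = 21.5 weeks.
Conjugate update: add total count to the shape and total exposure to the rate, giving Gamma(240, 51/2).
Posterior mean = 240/(51/2) = 160/17; prior mean = 17/4 = 17/4. Difference = 160/17 − 17/4 = 351/68.

351/68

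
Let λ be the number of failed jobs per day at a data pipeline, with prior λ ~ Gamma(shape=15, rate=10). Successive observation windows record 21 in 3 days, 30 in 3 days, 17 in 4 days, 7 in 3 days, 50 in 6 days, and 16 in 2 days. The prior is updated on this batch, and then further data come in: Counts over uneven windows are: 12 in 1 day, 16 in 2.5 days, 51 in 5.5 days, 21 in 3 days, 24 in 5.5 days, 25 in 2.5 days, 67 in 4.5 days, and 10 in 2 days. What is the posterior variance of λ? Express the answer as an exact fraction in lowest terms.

Total count: 21 + 30 + 17 + 7 + 50 + 16 = 141.
Total exposure: 3 + 3 + 4 + 3 + 6 + 2 = 21 days.
After the first batch: Gamma(15 + 141, 10 + 21) = Gamma(156, 31).
Total count: 12 + 16 + 51 + 21 + 24 + 25 + 67 + 10 = 226.
Total exposure: 1 + 2.5 + 5.5 + 3 + 5.5 + 2.5 + 4.5 + 2 = 26.5 days.
After the second batch: Gamma(156 + 226, 31 + 26.5) = Gamma(382, 115/2).
Posterior variance = α'/β'² = 382/(13225/4) = 1528/13225.

1528/13225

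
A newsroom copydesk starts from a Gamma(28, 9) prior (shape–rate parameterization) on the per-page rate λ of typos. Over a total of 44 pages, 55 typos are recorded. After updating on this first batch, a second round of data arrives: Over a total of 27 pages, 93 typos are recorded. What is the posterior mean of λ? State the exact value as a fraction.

11/5

Total count 55 over total exposure 44 pages.
After the first batch: Gamma(28 + 55, 9 + 44) = Gamma(83, 53).
Total count 93 over total exposure 27 pages.
After the second batch: Gamma(83 + 93, 53 + 27) = Gamma(176, 80).
Posterior mean = α'/β' = 176/80 = 11/5.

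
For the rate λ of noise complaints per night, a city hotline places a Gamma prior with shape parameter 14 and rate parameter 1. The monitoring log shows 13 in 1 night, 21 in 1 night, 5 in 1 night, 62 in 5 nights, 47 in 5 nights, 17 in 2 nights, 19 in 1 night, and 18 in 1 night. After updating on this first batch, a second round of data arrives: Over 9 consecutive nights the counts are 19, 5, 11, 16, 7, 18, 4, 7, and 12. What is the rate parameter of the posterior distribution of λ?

Total count: 13 + 21 + 5 + 62 + 47 + 17 + 19 + 18 = 202.
Total exposure: 1 + 1 + 1 + 5 + 5 + 2 + 1 + 1 = 17 nights.
After the first batch: Gamma(14 + 202, 1 + 17) = Gamma(216, 18).
Total count: 19 + 5 + 11 + 16 + 7 + 18 + 4 + 7 + 12 = 99.
Total exposure: 9 nights.
After the second batch: Gamma(216 + 99, 18 + 9) = Gamma(315, 27).

27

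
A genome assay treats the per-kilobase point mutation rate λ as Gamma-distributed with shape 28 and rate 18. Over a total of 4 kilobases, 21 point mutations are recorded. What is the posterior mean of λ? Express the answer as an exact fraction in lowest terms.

Total count 21 over total exposure 4 kilobases.
Gamma(α, β) with Poisson data over total exposure Σt gives posterior Gamma(α+Σx, β+Σt) = Gamma(49, 22).
Posterior mean = α'/β' = 49/22.

49/22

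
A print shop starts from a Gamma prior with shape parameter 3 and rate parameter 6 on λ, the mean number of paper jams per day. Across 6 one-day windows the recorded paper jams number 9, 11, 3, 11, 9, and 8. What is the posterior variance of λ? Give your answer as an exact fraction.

3/8

Total count: 9 + 11 + 3 + 11 + 9 + 8 = 51.
Total exposure: 6 days.
Posterior: α' = 3 + 51 = 54, β' = 6 + 6 = 12.
Posterior variance = α'/β'² = 54/144 = 3/8.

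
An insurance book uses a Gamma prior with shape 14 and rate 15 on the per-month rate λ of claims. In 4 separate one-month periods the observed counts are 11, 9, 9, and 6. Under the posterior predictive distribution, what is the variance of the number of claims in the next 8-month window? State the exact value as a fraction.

Total count: 11 + 9 + 9 + 6 = 35.
Total exposure: 4 months.
By Gamma–Poisson conjugacy, the posterior is Gamma(α + Σx, β + Σt) = Gamma(14 + 35, 15 + 4) = Gamma(49, 19).
The posterior predictive for a window of length T is Negative Binomial with variance T·α'·(β'+T)/β'² = 8·49·27/361 = 10584/361.

10584/361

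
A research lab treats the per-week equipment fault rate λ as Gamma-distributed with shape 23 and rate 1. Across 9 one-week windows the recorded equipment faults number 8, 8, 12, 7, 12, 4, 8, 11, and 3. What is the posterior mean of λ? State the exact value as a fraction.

Total count: 8 + 8 + 12 + 7 + 12 + 4 + 8 + 11 + 3 = 73.
Total exposure: 9 weeks.
Gamma(α, β) with Poisson data over total exposure Σt gives posterior Gamma(α+Σx, β+Σt) = Gamma(96, 10).
Posterior mean = α'/β' = 96/10 = 48/5.

48/5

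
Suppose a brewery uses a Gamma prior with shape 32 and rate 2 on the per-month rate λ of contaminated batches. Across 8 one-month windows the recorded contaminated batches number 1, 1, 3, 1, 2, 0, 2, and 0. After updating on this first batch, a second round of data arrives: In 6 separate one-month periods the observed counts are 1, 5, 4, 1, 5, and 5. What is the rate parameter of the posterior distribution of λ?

16

Total count: 1 + 1 + 3 + 1 + 2 + 0 + 2 + 0 = 10.
Total exposure: 8 months.
After the first batch: Gamma(32 + 10, 2 + 8) = Gamma(42, 10).
Total count: 1 + 5 + 4 + 1 + 5 + 5 = 21.
Total exposure: 6 months.
After the second batch: Gamma(42 + 21, 10 + 6) = Gamma(63, 16).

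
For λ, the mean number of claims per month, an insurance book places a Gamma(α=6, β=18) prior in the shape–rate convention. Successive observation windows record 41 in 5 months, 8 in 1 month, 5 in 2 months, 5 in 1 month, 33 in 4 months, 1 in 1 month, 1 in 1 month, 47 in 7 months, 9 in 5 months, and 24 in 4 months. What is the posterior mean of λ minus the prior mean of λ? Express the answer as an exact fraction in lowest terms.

Total count: 41 + 8 + 5 + 5 + 33 + 1 + 1 + 47 + 9 + 24 = 174.
Total exposure: 5 + 1 + 2 + 1 + 4 + 1 + 1 + 7 + 5 + 4 = 31 months.
The Gamma prior is conjugate for the Poisson rate, so λ | data ~ Gamma(6+174, 18+31) = Gamma(180, 49).
Posterior mean = 180/49 = 180/49; prior mean = 6/18 = 1/3. Difference = 180/49 − 1/3 = 491/147.

491/147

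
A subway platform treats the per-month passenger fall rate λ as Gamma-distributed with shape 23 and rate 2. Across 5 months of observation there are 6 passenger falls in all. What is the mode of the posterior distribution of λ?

4

Total count 6 over total exposure 5 months.
Gamma(α, β) with Poisson data over total exposure Σt gives posterior Gamma(α+Σx, β+Σt) = Gamma(29, 7).
Posterior mode = (α'−1)/β' = 28/7 = 4.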